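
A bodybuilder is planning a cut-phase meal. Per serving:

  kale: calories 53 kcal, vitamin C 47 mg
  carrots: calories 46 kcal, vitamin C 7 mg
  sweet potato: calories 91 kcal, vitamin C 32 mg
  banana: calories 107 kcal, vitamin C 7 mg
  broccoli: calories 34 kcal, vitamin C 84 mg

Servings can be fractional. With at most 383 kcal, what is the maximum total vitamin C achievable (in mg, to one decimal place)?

Vitamin C per kcal: broccoli 2.471, kale 0.8868, sweet potato 0.3516, carrots 0.1522, banana 0.06542.
With no serving limits, spend the whole calories allowance on broccoli: 383 kcal / 34 kcal × 84 mg = 946.2 mg.

946.2 mg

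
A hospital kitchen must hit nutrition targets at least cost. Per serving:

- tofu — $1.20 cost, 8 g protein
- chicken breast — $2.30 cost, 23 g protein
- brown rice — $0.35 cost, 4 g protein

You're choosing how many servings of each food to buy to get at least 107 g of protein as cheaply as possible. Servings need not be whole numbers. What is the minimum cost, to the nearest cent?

$9.36

Cost per g of protein: brown rice $0.0875, chicken breast $0.1000, tofu $0.1500.
With no serving limits, use only brown rice: 107 g / 4 g = 26.75 servings × $0.35 = $9.36.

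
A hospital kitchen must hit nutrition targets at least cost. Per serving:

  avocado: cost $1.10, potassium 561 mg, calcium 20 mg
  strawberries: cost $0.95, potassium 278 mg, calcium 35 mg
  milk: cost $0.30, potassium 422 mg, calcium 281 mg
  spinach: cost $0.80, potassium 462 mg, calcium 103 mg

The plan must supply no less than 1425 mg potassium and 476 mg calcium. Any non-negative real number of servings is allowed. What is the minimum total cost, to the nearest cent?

$1.01

Compare the cost at each extreme point of the feasible region.
avocado only: max(1425/561, 476/20) = 23.8 servings → $26.18.
strawberries only: max(1425/278, 476/35) = 13.6 servings → $12.92.
milk only: max(1425/422, 476/281) = 3.377 servings → $1.01.
spinach only: max(1425/462, 476/103) = 4.621 servings → $3.70.
avocado + strawberries: the both-tight solution has a negative serving — not a feasible corner.
avocado + milk with both tight: 1.337 servings and 1.599 servings → $1.95.
avocado + spinach: the both-tight solution has a negative serving — not a feasible corner.
strawberries + milk with both tight: 3.15 servings and 1.302 servings → $3.38.
strawberries + spinach: intersection lies outside the first quadrant.
milk + spinach with both tight: 0.8469 servings and 2.311 servings → $2.10.
The minimum over all feasible corners is $1.01.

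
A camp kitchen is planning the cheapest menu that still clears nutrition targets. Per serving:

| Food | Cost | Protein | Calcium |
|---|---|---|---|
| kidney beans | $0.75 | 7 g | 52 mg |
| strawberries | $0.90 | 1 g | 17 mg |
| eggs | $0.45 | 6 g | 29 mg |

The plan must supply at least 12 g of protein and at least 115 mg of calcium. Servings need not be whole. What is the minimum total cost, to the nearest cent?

This is a tiny linear program; its minimum lies at a vertex of the feasible set. List the vertices and price them.
kidney beans only: max(12/7, 115/52) = 2.212 servings → $1.66.
strawberries only: max(12/1, 115/17) = 12 servings → $10.80.
eggs only: max(12/6, 115/29) = 3.966 servings → $1.78.
kidney beans + strawberries with both tight: 1.328 servings and 2.701 servings → $3.43.
kidney beans + eggs: intersection lies outside the first quadrant.
strawberries + eggs with both tight: 4.685 servings and 1.219 servings → $4.77.
The minimum over all feasible corners is $1.66.

$1.66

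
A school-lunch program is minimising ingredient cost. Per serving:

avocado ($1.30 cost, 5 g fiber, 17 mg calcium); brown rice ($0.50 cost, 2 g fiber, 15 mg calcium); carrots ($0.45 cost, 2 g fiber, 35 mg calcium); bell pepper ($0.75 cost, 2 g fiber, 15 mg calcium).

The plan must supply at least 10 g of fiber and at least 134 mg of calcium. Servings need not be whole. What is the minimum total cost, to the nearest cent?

$2.25

Two binding constraints pin down two serving amounts, so the optimal mix uses at most two foods. The candidates are each food alone (scaled to the tighter of fiber/calcium) and each pair with both constraints tight.
avocado only: max(10/5, 134/17) = 7.882 servings → $10.25.
brown rice only: max(10/2, 134/15) = 8.933 servings → $4.47.
carrots only: max(10/2, 134/35) = 5 servings → $2.25.
bell pepper only: max(10/2, 134/15) = 8.933 servings → $6.70.
avocado + brown rice: intersection lies outside the first quadrant.
avocado + carrots with both tight: 0.5816 servings and 3.546 servings → $2.35.
avocado + bell pepper with both targets exact would need a negative amount; discard.
brown rice + carrots with both tight: 2.05 servings and 2.95 servings → $2.35.
brown rice + bell pepper (both tight): parallel constraints — no distinct corner.
carrots + bell pepper with both tight: 2.95 servings and 2.05 servings → $2.87.
The minimum over all feasible corners is $2.25.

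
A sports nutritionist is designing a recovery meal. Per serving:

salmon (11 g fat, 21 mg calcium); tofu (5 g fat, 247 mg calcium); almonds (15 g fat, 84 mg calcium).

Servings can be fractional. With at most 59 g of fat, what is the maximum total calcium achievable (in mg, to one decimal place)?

Calcium per g fat: tofu 49.4, almonds 5.6, salmon 1.909.
With no serving limits, spend the whole fat allowance on tofu: 59 g / 5 g × 247 mg = 2914.6 mg.

2914.6 mg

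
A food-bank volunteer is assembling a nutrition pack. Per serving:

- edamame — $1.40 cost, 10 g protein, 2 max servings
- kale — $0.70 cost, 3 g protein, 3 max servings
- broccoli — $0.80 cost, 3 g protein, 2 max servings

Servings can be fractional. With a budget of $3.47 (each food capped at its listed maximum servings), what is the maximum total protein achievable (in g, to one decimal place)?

22.9 g

Protein per dollar: edamame 7.143, kale 4.286, broccoli 3.75.
Take 2 servings of edamame: spends $2.80, +20.0 g protein (running total 20.0 g).
Take 0.9571 servings of kale: spends $0.67, +2.9 g protein (running total 22.9 g).
Filling greedily by protein-per-dollar is optimal for one linear limit, giving 22.9 g.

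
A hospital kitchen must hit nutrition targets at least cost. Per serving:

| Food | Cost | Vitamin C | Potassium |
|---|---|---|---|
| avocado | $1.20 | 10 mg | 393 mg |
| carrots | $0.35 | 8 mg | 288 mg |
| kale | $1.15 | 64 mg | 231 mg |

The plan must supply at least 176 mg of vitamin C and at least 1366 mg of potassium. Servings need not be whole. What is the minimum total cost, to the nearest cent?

$3.74

avocado only: max(176/10, 1366/393) = 17.6 servings → $21.12.
carrots only: max(176/8, 1366/288) = 22 servings → $7.70.
kale only: max(176/64, 1366/231) = 5.913 servings → $6.80.
avocado + carrots: the both-tight solution has a negative serving — not a feasible corner.
avocado + kale with both tight: 2.047 servings and 2.43 servings → $5.25.
carrots + kale with both tight: 2.82 servings and 2.397 servings → $3.74.
The minimum over all feasible corners is $3.74.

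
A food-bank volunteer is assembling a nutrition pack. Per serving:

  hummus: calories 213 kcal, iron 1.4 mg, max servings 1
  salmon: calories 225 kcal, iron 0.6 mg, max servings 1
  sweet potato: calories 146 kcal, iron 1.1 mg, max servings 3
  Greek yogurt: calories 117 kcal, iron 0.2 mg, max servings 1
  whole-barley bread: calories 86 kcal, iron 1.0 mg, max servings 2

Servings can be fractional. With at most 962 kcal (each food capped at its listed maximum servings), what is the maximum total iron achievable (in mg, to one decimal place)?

7.1 mg

Iron per kcal: whole-barley bread 0.01163, sweet potato 0.007534, hummus 0.006573, salmon 0.002667, Greek yogurt 0.001709.
Take 2 servings of whole-barley bread: uses 172 kcal, +2.0 mg iron (running total 2.0 mg).
Take 3 servings of sweet potato: uses 438 kcal, +3.3 mg iron (running total 5.3 mg).
Take 1 serving of hummus: uses 213 kcal, +1.4 mg iron (running total 6.7 mg).
Take 0.6178 servings of salmon: uses 139 kcal, +0.4 mg iron (running total 7.1 mg).
Greedy by best ratio exhausts the calories allowance optimally: 7.1 mg.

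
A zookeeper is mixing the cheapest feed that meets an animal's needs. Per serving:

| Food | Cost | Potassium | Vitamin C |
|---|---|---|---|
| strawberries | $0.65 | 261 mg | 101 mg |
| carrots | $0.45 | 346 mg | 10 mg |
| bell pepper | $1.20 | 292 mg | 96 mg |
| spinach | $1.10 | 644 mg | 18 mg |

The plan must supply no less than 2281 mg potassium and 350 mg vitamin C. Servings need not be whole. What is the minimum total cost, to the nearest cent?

Two binding constraints pin down two serving amounts, so the optimal mix uses at most two foods. The candidates are each food alone (scaled to the tighter of potassium/vitamin C) and each pair with both constraints tight.
strawberries only: max(2281/261, 350/101) = 8.739 servings → $5.68.
carrots only: max(2281/346, 350/10) = 35 servings → $15.75.
bell pepper only: max(2281/292, 350/96) = 7.812 servings → $9.37.
spinach only: max(2281/644, 350/18) = 19.44 servings → $21.39.
strawberries + carrots with both tight: 3.04 servings and 4.3 servings → $3.91.
strawberries + bell pepper: intersection lies outside the first quadrant.
strawberries + spinach with both tight: 3.055 servings and 2.304 servings → $4.52.
carrots + bell pepper with both tight: 3.855 servings and 3.244 servings → $5.63.
carrots + spinach: the both-tight solution has a negative serving — not a feasible corner.
bell pepper + spinach with both tight: 3.259 servings and 2.064 servings → $6.18.
So the least-cost plan costs $3.91.

$3.91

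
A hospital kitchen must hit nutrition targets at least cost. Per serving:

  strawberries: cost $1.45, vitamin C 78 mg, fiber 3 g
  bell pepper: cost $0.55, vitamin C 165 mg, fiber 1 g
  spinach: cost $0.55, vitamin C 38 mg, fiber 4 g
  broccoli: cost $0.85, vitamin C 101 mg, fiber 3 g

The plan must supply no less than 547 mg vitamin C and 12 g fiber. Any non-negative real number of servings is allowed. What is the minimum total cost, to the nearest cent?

Two binding constraints pin down two serving amounts, so the optimal mix uses at most two foods. The candidates are each food alone (scaled to the tighter of vitamin C/fiber) and each pair with both constraints tight.
strawberries only: max(547/78, 12/3) = 7.013 servings → $10.17.
bell pepper only: max(547/165, 12/1) = 12 servings → $6.60.
spinach only: max(547/38, 12/4) = 14.39 servings → $7.92.
broccoli only: max(547/101, 12/3) = 5.416 servings → $4.60.
strawberries + bell pepper with both tight: 3.436 servings and 1.691 servings → $5.91.
strawberries + spinach: the both-tight solution has a negative serving — not a feasible corner.
strawberries + broccoli: the both-tight solution has a negative serving — not a feasible corner.
bell pepper + spinach with both tight: 2.785 servings and 2.304 servings → $2.80.
bell pepper + broccoli with both tight: 1.089 servings and 3.637 servings → $3.69.
spinach + broccoli: intersection lies outside the first quadrant.
The minimum over all feasible corners is $2.80.

$2.80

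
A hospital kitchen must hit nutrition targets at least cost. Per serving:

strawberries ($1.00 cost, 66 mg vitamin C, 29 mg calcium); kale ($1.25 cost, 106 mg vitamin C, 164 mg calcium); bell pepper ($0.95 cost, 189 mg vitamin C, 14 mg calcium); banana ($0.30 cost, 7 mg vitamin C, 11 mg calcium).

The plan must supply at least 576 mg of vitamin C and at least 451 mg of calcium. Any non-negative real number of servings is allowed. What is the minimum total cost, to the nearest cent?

$4.77

Check every corner: each single food scaled to meet both minima, and each pair solved so both constraints bind.
strawberries only: max(576/66, 451/29) = 15.55 servings → $15.55.
kale only: max(576/106, 451/164) = 5.434 servings → $6.79.
bell pepper only: max(576/189, 451/14) = 32.21 servings → $30.60.
banana only: max(576/7, 451/11) = 82.29 servings → $24.69.
strawberries + kale with both tight: 6.02 servings and 1.685 servings → $8.13.
strawberries + bell pepper: intersection lies outside the first quadrant.
strawberries + banana with both tight: 6.078 servings and 24.98 servings → $13.57.
kale + bell pepper with both tight: 2.615 servings and 1.581 servings → $4.77.
kale + banana with both targets exact would need a negative amount; discard.
bell pepper + banana with both tight: 1.605 servings and 38.96 servings → $13.21.
The minimum over all feasible corners is $4.77.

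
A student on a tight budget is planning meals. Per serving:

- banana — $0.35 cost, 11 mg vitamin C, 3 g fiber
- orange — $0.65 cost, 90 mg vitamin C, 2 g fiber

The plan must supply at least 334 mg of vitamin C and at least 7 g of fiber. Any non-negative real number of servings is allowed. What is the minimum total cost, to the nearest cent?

banana only: max(334/11, 7/3) = 30.36 servings → $10.63.
orange only: max(334/90, 7/2) = 3.711 servings → $2.41.
banana + orange with both targets exact would need a negative amount; discard.
So the least-cost plan costs $2.41.

$2.41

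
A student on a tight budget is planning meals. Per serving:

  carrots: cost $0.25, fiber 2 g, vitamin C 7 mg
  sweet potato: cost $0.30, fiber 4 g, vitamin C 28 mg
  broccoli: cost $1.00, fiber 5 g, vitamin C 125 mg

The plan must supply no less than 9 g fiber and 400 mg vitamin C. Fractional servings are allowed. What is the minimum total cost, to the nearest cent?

$3.20

For a min-cost LP with two ≥-constraints, a basic feasible solution has at most two positive variables.
carrots only: max(9/2, 400/7) = 57.14 servings → $14.29.
sweet potato only: max(9/4, 400/28) = 14.29 servings → $4.29.
broccoli only: max(9/5, 400/125) = 3.2 servings → $3.20.
carrots + sweet potato: intersection lies outside the first quadrant.
carrots + broccoli: the both-tight solution has a negative serving — not a feasible corner.
sweet potato + broccoli with both targets exact would need a negative amount; discard.
Cheapest feasible corner: $3.20.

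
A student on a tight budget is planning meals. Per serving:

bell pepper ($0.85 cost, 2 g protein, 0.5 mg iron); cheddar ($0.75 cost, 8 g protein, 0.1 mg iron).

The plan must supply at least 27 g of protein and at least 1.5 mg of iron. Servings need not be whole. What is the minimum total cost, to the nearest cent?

The cheapest plan sits at a corner of the feasible region — with two constraints it uses at most two foods.
bell pepper only: max(27/2, 1.5/0.5) = 13.5 servings → $11.47.
cheddar only: max(27/8, 1.5/0.1) = 15 servings → $11.25.
bell pepper + cheddar with both tight: 2.447 servings and 2.763 servings → $4.15.
The minimum over all feasible corners is $4.15.

$4.15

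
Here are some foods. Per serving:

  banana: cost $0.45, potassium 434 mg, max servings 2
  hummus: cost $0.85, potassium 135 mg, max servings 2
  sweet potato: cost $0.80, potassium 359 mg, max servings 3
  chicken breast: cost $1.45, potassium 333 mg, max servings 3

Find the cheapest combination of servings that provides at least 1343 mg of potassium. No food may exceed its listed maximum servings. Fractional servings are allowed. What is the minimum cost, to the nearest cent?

Cost per mg of potassium: banana $0.0010, sweet potato $0.0022, chicken breast $0.0044, hummus $0.0063.
Take 2 servings of banana: +868.0 mg potassium for $0.90 (total $0.90, still need 475.0 mg).
Take 1.323 servings of sweet potato: +475.0 mg potassium for $1.06 (total $1.96, still need 0.0 mg).
Greedy by cheapest-per-mg is optimal for a single linear constraint, so the minimum cost is $1.96.

$1.96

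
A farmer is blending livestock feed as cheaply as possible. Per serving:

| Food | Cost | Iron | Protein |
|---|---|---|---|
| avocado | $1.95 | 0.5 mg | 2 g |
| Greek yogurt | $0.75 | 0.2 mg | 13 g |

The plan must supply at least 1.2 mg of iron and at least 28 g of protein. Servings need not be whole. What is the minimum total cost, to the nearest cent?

avocado only: max(1.2/0.5, 28/2) = 14 servings → $27.30.
Greek yogurt only: max(1.2/0.2, 28/13) = 6 servings → $4.50.
avocado + Greek yogurt with both tight: 1.639 servings and 1.902 servings → $4.62.
The minimum over all feasible corners is $4.50.

$4.50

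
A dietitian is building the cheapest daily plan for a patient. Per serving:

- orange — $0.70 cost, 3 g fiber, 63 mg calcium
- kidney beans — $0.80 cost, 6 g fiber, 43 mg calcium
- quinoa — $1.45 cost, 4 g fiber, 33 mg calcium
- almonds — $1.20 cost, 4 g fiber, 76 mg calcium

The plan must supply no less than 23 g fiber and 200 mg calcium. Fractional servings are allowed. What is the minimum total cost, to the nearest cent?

$3.32

orange only: max(23/3, 200/63) = 7.667 servings → $5.37.
kidney beans only: max(23/6, 200/43) = 4.651 servings → $3.72.
quinoa only: max(23/4, 200/33) = 6.061 servings → $8.79.
almonds only: max(23/4, 200/76) = 5.75 servings → $6.90.
orange + kidney beans with both tight: 0.8474 servings and 3.41 servings → $3.32.
orange + quinoa with both tight: 0.268 servings and 5.549 servings → $8.23.
orange + almonds: the both-tight solution has a negative serving — not a feasible corner.
kidney beans + quinoa: the both-tight solution has a negative serving — not a feasible corner.
kidney beans + almonds with both tight: 3.338 servings and 0.743 servings → $3.56.
quinoa + almonds with both tight: 5.512 servings and 0.2384 servings → $8.28.
So the least-cost plan costs $3.32.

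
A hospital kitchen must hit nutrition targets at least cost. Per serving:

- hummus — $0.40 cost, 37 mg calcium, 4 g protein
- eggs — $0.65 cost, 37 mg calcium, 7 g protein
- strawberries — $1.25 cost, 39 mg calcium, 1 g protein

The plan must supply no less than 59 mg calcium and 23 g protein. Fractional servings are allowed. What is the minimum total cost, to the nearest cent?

$2.14

For a min-cost LP with two ≥-constraints, a basic feasible solution has at most two positive variables.
hummus only: max(59/37, 23/4) = 5.75 servings → $2.30.
eggs only: max(59/37, 23/7) = 3.286 servings → $2.14.
strawberries only: max(59/39, 23/1) = 23 servings → $28.75.
hummus + eggs: intersection lies outside the first quadrant.
hummus + strawberries: intersection lies outside the first quadrant.
eggs + strawberries: intersection lies outside the first quadrant.
Cheapest feasible corner: $2.14.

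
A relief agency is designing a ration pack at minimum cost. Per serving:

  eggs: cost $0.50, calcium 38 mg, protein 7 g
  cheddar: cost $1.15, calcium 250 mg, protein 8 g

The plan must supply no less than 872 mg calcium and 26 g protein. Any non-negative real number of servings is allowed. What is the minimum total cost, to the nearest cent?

$4.01

An LP optimum is at a vertex; with two nutrient constraints at most two foods are used. Check each candidate.
eggs only: max(872/38, 26/7) = 22.95 servings → $11.47.
cheddar only: max(872/250, 26/8) = 3.488 servings → $4.01.
eggs + cheddar with both targets exact would need a negative amount; discard.
So the least-cost plan costs $4.01.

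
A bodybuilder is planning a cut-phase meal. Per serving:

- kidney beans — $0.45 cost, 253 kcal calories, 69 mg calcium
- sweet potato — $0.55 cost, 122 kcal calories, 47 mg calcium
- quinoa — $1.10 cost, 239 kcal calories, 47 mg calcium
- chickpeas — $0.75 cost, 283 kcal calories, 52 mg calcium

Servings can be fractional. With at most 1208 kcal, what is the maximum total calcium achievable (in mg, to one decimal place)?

465.4 mg

Calcium per kcal: sweet potato 0.3852, kidney beans 0.2727, quinoa 0.1967, chickpeas 0.1837.
With no serving limits, spend the whole calories allowance on sweet potato: 1208 kcal / 122 kcal × 47 mg = 465.4 mg.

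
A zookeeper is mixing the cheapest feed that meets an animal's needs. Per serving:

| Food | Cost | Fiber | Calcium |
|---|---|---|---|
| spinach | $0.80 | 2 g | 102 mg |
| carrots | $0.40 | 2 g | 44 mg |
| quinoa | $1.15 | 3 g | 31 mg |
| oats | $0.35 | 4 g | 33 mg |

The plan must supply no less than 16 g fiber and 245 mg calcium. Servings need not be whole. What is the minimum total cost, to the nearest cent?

$2.23

The cheapest plan sits at a corner of the feasible region — with two constraints it uses at most two foods.
spinach only: max(16/2, 245/102) = 8 servings → $6.40.
carrots only: max(16/2, 245/44) = 8 servings → $3.20.
quinoa only: max(16/3, 245/31) = 7.903 servings → $9.09.
oats only: max(16/4, 245/33) = 7.424 servings → $2.60.
spinach + carrots: intersection lies outside the first quadrant.
spinach + quinoa with both tight: 0.9795 servings and 4.68 servings → $6.17.
spinach + oats with both tight: 1.322 servings and 3.339 servings → $2.23.
carrots + quinoa with both tight: 3.414 servings and 3.057 servings → $4.88.
carrots + oats with both tight: 4.109 servings and 1.945 servings → $2.32.
quinoa + oats with both targets exact would need a negative amount; discard.
Cheapest feasible corner: $2.23.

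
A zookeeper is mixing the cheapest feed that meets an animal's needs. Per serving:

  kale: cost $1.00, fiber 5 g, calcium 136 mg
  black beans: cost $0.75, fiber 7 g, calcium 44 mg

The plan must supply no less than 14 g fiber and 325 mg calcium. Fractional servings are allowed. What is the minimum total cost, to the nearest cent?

$2.55

Two binding constraints pin down two serving amounts, so the optimal mix uses at most two foods. The candidates are each food alone (scaled to the tighter of fiber/calcium) and each pair with both constraints tight.
kale only: max(14/5, 325/136) = 2.8 servings → $2.80.
black beans only: max(14/7, 325/44) = 7.386 servings → $5.54.
kale + black beans with both tight: 2.266 servings and 0.3811 servings → $2.55.
Cheapest feasible corner: $2.55.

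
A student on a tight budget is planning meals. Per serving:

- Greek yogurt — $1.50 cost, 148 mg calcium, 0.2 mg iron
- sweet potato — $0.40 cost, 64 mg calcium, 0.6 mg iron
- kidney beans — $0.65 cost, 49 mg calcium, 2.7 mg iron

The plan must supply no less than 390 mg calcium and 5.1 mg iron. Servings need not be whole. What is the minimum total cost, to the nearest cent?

For a min-cost LP with two ≥-constraints, a basic feasible solution has at most two positive variables.
Greek yogurt only: max(390/148, 5.1/0.2) = 25.5 servings → $38.25.
sweet potato only: max(390/64, 5.1/0.6) = 8.5 servings → $3.40.
kidney beans only: max(390/49, 5.1/2.7) = 7.959 servings → $5.17.
Greek yogurt + sweet potato: the both-tight solution has a negative serving — not a feasible corner.
Greek yogurt + kidney beans with both tight: 2.06 servings and 1.736 servings → $4.22.
sweet potato + kidney beans with both tight: 5.6 servings and 0.6444 servings → $2.66.
So the least-cost plan costs $2.66.

$2.66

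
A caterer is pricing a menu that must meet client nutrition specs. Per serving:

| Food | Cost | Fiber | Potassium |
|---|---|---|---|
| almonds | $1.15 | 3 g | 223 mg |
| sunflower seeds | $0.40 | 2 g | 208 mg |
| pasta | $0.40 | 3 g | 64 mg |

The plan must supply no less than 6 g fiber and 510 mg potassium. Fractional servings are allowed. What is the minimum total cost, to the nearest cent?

almonds only: max(6/3, 510/223) = 2.287 servings → $2.63.
sunflower seeds only: max(6/2, 510/208) = 3 servings → $1.20.
pasta only: max(6/3, 510/64) = 7.969 servings → $3.19.
almonds + sunflower seeds with both tight: 1.281 servings and 1.079 servings → $1.90.
almonds + pasta with both targets exact would need a negative amount; discard.
sunflower seeds + pasta with both tight: 2.31 servings and 0.4597 servings → $1.11.
The minimum over all feasible corners is $1.11.

$1.11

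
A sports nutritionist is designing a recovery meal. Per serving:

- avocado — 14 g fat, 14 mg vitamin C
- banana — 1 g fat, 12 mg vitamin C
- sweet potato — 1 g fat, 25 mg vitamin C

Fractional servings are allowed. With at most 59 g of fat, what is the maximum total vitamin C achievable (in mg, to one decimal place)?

Vitamin C per g fat: sweet potato 25, banana 12, avocado 1.
With no serving limits, spend the whole fat allowance on sweet potato: 59 g / 1 g × 25 mg = 1475.0 mg.

1475.0 mg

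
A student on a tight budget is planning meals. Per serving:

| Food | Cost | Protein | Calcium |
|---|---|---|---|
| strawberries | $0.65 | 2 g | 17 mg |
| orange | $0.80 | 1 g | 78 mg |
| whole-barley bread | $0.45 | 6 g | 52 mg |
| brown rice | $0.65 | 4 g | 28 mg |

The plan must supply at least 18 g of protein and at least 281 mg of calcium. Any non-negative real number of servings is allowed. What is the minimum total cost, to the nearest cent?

$2.43

An LP optimum is at a vertex; with two nutrient constraints at most two foods are used. Check each candidate.
strawberries only: max(18/2, 281/17) = 16.53 servings → $10.74.
orange only: max(18/1, 281/78) = 18 servings → $14.40.
whole-barley bread only: max(18/6, 281/52) = 5.404 servings → $2.43.
brown rice only: max(18/4, 281/28) = 10.04 servings → $6.52.
strawberries + orange with both tight: 8.079 servings and 1.842 servings → $6.72.
strawberries + whole-barley bread: the both-tight solution has a negative serving — not a feasible corner.
strawberries + brown rice: the both-tight solution has a negative serving — not a feasible corner.
orange + whole-barley bread with both tight: 1.803 servings and 2.7 servings → $2.66.
orange + brown rice with both tight: 2.183 servings and 3.954 servings → $4.32.
whole-barley bread + brown rice with both targets exact would need a negative amount; discard.
Cheapest feasible corner: $2.43.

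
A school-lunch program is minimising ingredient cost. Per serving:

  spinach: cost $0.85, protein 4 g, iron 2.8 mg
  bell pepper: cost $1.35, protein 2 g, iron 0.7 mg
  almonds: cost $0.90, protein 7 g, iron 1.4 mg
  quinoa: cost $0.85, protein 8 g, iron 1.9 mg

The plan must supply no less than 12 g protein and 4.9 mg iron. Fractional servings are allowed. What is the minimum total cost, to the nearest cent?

$1.75

With two linear requirements the optimum uses one or two foods; enumerate the corners.
spinach only: max(12/4, 4.9/2.8) = 3 servings → $2.55.
bell pepper only: max(12/2, 4.9/0.7) = 7 servings → $9.45.
almonds only: max(12/7, 4.9/1.4) = 3.5 servings → $3.15.
quinoa only: max(12/8, 4.9/1.9) = 2.579 servings → $2.19.
spinach + bell pepper with both tight: 0.5 servings and 5 servings → $7.17.
spinach + almonds with both tight: 1.25 servings and 1 serving → $1.96.
spinach + quinoa with both tight: 1.108 servings and 0.9459 servings → $1.75.
bell pepper + almonds: the both-tight solution has a negative serving — not a feasible corner.
bell pepper + quinoa: the both-tight solution has a negative serving — not a feasible corner.
almonds + quinoa with both targets exact would need a negative amount; discard.
The minimum over all feasible corners is $1.75.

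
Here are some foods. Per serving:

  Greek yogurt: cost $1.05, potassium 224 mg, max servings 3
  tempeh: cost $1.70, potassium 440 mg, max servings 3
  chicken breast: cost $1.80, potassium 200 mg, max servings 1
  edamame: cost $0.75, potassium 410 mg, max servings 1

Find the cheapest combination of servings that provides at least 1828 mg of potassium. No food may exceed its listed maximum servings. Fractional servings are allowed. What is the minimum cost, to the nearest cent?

Cost per mg of potassium: edamame $0.0018, tempeh $0.0039, Greek yogurt $0.0047, chicken breast $0.0090.
Take 1 serving of edamame: +410.0 mg potassium for $0.75 (total $0.75, still need 1418.0 mg).
Take 3 servings of tempeh: +1320.0 mg potassium for $5.10 (total $5.85, still need 98.0 mg).
Take 0.4375 servings of Greek yogurt: +98.0 mg potassium for $0.46 (total $6.31, still need 0.0 mg).
Filling from the cheapest source first is optimal under one linear minimum: $6.31.

$6.31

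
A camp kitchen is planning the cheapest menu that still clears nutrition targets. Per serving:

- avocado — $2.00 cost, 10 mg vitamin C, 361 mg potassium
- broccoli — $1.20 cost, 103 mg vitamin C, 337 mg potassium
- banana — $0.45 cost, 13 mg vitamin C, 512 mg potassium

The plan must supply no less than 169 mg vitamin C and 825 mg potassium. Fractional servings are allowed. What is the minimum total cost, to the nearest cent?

$2.14

Check every corner: each single food scaled to meet both minima, and each pair solved so both constraints bind.
avocado only: max(169/10, 825/361) = 16.9 servings → $33.80.
broccoli only: max(169/103, 825/337) = 2.448 servings → $2.94.
banana only: max(169/13, 825/512) = 13 servings → $5.85.
avocado + broccoli with both tight: 0.8287 servings and 1.56 servings → $3.53.
avocado + banana: intersection lies outside the first quadrant.
broccoli + banana with both tight: 1.568 servings and 0.5795 servings → $2.14.
So the least-cost plan costs $2.14.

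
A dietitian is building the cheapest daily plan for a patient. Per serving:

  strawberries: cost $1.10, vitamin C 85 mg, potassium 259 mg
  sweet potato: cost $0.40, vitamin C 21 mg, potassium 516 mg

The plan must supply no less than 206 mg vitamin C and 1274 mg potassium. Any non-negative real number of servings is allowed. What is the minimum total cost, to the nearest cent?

Check every corner: each single food scaled to meet both minima, and each pair solved so both constraints bind.
strawberries only: max(206/85, 1274/259) = 4.919 servings → $5.41.
sweet potato only: max(206/21, 1274/516) = 9.81 servings → $3.92.
strawberries + sweet potato with both tight: 2.07 servings and 1.43 servings → $2.85.
So the least-cost plan costs $2.85.

$2.85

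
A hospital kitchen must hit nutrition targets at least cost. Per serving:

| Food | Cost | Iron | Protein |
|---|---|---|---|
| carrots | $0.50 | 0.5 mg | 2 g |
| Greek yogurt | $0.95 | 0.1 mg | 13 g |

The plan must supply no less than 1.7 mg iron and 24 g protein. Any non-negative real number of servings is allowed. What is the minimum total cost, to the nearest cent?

At the optimum either one food covers both requirements or two foods hit both targets exactly; no other combination can be cheaper.
carrots only: max(1.7/0.5, 24/2) = 12 servings → $6.00.
Greek yogurt only: max(1.7/0.1, 24/13) = 17 servings → $16.15.
carrots + Greek yogurt with both tight: 3.127 servings and 1.365 servings → $2.86.
The minimum over all feasible corners is $2.86.

$2.86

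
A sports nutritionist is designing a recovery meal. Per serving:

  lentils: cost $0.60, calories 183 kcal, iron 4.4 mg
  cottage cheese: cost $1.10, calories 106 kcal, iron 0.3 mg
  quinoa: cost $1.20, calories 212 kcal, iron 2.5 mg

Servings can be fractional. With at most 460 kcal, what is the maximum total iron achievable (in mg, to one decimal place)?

11.1 mg

Iron per kcal: lentils 0.02404, quinoa 0.01179, cottage cheese 0.00283.
With no serving limits, spend the whole calories allowance on lentils: 460 kcal / 183 kcal × 4.4 mg = 11.1 mg.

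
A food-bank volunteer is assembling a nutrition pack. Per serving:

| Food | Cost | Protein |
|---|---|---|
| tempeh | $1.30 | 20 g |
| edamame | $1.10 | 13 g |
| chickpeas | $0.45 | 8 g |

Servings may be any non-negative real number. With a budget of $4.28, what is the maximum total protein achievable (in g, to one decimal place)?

Protein per dollar: chickpeas 17.78, tempeh 15.38, edamame 11.82.
With no serving limits, spend the whole cost allowance on chickpeas: $4.28 / $0.45 × 8 g = 76.1 g.

76.1 g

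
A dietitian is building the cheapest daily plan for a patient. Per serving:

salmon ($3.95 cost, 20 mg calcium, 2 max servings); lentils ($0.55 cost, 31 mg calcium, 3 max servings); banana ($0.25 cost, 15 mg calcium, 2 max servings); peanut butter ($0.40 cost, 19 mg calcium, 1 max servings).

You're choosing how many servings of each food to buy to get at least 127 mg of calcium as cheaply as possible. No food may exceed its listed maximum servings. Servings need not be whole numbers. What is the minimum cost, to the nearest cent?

$2.23

Cost per mg of calcium: banana $0.0167, lentils $0.0177, peanut butter $0.0211, salmon $0.1975.
Take 2 servings of banana: +30.0 mg calcium for $0.50 (total $0.50, still need 97.0 mg).
Take 3 servings of lentils: +93.0 mg calcium for $1.65 (total $2.15, still need 4.0 mg).
Take 0.2105 servings of peanut butter: +4.0 mg calcium for $0.08 (total $2.23, still need 0.0 mg).
Greedy by cheapest-per-mg is optimal for a single linear constraint, so the minimum cost is $2.23.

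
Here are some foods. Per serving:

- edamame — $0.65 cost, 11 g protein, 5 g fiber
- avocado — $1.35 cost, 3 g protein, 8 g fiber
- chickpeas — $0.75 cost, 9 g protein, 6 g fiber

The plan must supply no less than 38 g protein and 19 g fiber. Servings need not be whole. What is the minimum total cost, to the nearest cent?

An LP optimum is at a vertex; with two nutrient constraints at most two foods are used. Check each candidate.
edamame only: max(38/11, 19/5) = 3.8 servings → $2.47.
avocado only: max(38/3, 19/8) = 12.67 servings → $17.10.
chickpeas only: max(38/9, 19/6) = 4.222 servings → $3.17.
edamame + avocado with both tight: 3.384 servings and 0.2603 servings → $2.55.
edamame + chickpeas with both tight: 2.714 servings and 0.9048 servings → $2.44.
avocado + chickpeas: the both-tight solution has a negative serving — not a feasible corner.
The minimum over all feasible corners is $2.44.

$2.44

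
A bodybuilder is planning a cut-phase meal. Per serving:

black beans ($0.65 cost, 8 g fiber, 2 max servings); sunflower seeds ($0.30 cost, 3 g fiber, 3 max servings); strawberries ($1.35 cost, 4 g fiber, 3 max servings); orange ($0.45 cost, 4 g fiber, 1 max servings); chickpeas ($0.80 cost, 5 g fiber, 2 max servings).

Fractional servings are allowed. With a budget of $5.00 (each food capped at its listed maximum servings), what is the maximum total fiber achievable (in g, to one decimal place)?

Fiber per dollar: black beans 12.31, sunflower seeds 10, orange 8.889, chickpeas 6.25, strawberries 2.963.
Take 2 servings of black beans: spends $1.30, +16.0 g fiber (running total 16.0 g).
Take 3 servings of sunflower seeds: spends $0.90, +9.0 g fiber (running total 25.0 g).
Take 1 serving of orange: spends $0.45, +4.0 g fiber (running total 29.0 g).
Take 2 servings of chickpeas: spends $1.60, +10.0 g fiber (running total 39.0 g).
Take 0.5556 servings of strawberries: spends $0.75, +2.2 g fiber (running total 41.2 g).
Greedy by best ratio exhausts the cost allowance optimally: 41.2 g.

41.2 g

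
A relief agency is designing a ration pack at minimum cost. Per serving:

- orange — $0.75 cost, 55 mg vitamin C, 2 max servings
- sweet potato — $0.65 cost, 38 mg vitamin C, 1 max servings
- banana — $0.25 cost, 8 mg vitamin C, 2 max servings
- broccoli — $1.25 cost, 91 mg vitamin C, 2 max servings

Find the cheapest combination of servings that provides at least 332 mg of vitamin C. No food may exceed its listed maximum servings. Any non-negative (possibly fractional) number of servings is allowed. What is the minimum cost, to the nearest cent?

$4.71

Cost per mg of vitamin C: orange $0.0136, broccoli $0.0137, sweet potato $0.0171, banana $0.0312.
Take 2 servings of orange: +110.0 mg vitamin C for $1.50 (total $1.50, still need 222.0 mg).
Take 2 servings of broccoli: +182.0 mg vitamin C for $2.50 (total $4.00, still need 40.0 mg).
Take 1 serving of sweet potato: +38.0 mg vitamin C for $0.65 (total $4.65, still need 2.0 mg).
Take 0.25 servings of banana: +2.0 mg vitamin C for $0.06 (total $4.71, still need 0.0 mg).
Filling from the cheapest source first is optimal under one linear minimum: $4.71.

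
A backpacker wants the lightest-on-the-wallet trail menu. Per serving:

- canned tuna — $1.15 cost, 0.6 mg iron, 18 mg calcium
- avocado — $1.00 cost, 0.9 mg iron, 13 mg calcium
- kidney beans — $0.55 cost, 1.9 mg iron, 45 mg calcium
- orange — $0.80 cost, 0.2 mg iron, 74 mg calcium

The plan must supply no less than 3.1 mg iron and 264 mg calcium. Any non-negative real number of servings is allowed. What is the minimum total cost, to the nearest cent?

Compare the cost at each extreme point of the feasible region.
canned tuna only: max(3.1/0.6, 264/18) = 14.67 servings → $16.87.
avocado only: max(3.1/0.9, 264/13) = 20.31 servings → $20.31.
kidney beans only: max(3.1/1.9, 264/45) = 5.867 servings → $3.23.
orange only: max(3.1/0.2, 264/74) = 15.5 servings → $12.40.
canned tuna + avocado: the both-tight solution has a negative serving — not a feasible corner.
canned tuna + kidney beans: the both-tight solution has a negative serving — not a feasible corner.
canned tuna + orange with both tight: 4.328 servings and 2.515 servings → $6.99.
avocado + kidney beans: the both-tight solution has a negative serving — not a feasible corner.
avocado + orange with both tight: 2.759 servings and 3.083 servings → $5.23.
kidney beans + orange with both tight: 1.342 servings and 2.752 servings → $2.94.
So the least-cost plan costs $2.94.

$2.94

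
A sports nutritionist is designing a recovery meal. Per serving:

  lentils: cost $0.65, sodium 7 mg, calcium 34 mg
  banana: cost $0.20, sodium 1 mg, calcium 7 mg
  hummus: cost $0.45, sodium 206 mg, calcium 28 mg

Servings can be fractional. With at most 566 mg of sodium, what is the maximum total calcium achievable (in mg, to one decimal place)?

3962.0 mg

Calcium per mg sodium: banana 7, lentils 4.857, hummus 0.1359.
With no serving limits, spend the whole sodium allowance on banana: 566 mg / 1 mg × 7 mg = 3962.0 mg.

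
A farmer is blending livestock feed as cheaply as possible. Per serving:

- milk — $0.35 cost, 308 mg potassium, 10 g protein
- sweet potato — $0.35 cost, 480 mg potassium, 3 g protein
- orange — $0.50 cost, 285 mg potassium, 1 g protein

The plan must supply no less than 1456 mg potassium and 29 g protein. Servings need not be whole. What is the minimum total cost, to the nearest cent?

Two binding constraints pin down two serving amounts, so the optimal mix uses at most two foods. The candidates are each food alone (scaled to the tighter of potassium/protein) and each pair with both constraints tight.
milk only: max(1456/308, 29/10) = 4.727 servings → $1.65.
sweet potato only: max(1456/480, 29/3) = 9.667 servings → $3.38.
orange only: max(1456/285, 29/1) = 29 servings → $14.50.
milk + sweet potato with both tight: 2.464 servings and 1.452 servings → $1.37.
milk + orange with both tight: 2.679 servings and 2.214 servings → $2.04.
sweet potato + orange: the both-tight solution has a negative serving — not a feasible corner.
The minimum over all feasible corners is $1.37.

$1.37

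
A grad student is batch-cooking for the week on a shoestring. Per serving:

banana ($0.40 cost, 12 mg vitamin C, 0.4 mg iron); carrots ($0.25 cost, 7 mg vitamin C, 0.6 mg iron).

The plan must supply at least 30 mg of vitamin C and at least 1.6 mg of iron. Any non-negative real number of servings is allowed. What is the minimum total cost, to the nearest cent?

$1.03

The cheapest plan sits at a corner of the feasible region — with two constraints it uses at most two foods.
banana only: max(30/12, 1.6/0.4) = 4 servings → $1.60.
carrots only: max(30/7, 1.6/0.6) = 4.286 servings → $1.07.
banana + carrots with both tight: 1.545 servings and 1.636 servings → $1.03.
Cheapest feasible corner: $1.03.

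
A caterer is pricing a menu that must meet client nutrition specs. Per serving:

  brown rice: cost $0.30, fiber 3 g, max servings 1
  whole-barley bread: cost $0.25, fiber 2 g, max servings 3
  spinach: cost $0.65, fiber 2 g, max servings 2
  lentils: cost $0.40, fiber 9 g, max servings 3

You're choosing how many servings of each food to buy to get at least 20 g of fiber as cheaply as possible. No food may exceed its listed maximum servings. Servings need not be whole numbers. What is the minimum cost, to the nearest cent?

$0.89

Cost per g of fiber: lentils $0.0444, brown rice $0.1000, whole-barley bread $0.1250, spinach $0.3250.
Take 2.222 servings of lentils: +20.0 g fiber for $0.89 (total $0.89, still need 0.0 g).
Filling from the cheapest source first is optimal under one linear minimum: $0.89.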